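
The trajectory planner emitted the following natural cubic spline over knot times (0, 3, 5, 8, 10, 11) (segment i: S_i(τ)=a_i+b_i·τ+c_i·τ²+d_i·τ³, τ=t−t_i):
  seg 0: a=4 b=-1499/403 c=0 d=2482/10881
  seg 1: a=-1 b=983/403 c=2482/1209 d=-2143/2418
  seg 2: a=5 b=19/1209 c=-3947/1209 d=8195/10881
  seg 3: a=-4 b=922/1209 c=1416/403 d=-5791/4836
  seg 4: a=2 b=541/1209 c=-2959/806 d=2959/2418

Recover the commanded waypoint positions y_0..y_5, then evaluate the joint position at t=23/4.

y_0 = S_0(0) = a_0 = 4
y_1 = S_1(0) = a_1 = -1
y_2 = S_2(0) = a_2 = 5
y_3 = S_3(0) = a_3 = -4
y_4 = S_4(0) = a_4 = 2
y_5 = S_4(1) = 0
t_q=23/4 is in segment 2 (τ=3/4); S_2(τ)=90095/25792

y_0=4 y_1=-1 y_2=5 y_3=-4 y_4=2 y_5=0
S(23/4) = 90095/25792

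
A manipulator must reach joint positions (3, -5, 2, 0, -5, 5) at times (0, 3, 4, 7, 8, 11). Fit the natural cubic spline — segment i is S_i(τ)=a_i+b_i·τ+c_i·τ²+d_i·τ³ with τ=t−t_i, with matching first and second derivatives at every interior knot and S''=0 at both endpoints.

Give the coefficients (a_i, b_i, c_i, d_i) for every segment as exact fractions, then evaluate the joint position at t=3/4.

Δ: Δ0=-8/3, Δ1=7, Δ2=-2/3, Δ3=-5, Δ4=10/3
row 1: diag=8, rhs=58; c'=1/8, d'=29/4
row 2: denom=8−1·1/8=63/8; d'=(-46−1·29/4)/(63/8)=-142/21
row 3: denom=8−3·8/21=48/7; d'=(-26−3·-142/21)/(48/7)=-5/6
row 4: denom=8−1·7/48=377/48; d'=(50−1·-5/6)/(377/48)=2440/377
back: M4=2440/377
back: M3=-5/6−7/48·2440/377=-670/377
back: M2=-142/21−8/21·-670/377=-2294/377
back: M1=29/4−1/8·-2294/377=3020/377
M: M0=0, M1=3020/377, M2=-2294/377, M3=-670/377, M4=2440/377, M5=0
seg 0: a=3, c=M0/2=0, d=(M1−M0)/(6·3)=1510/3393, b=Δ0−h0·(2M0+M1)/6=-7546/1131
seg 1: a=-5, c=M1/2=1510/377, d=(M2−M1)/(6·1)=-2657/1131, b=Δ1−h1·(2M1+M2)/6=6044/1131
seg 2: a=2, c=M2/2=-1147/377, d=(M3−M2)/(6·3)=28/117, b=Δ2−h2·(2M2+M3)/6=7133/1131
seg 3: a=0, c=M3/2=-335/377, d=(M4−M3)/(6·1)=1555/1131, b=Δ3−h3·(2M3+M4)/6=-6205/1131
seg 4: a=-5, c=M4/2=1220/377, d=(M5−M4)/(6·3)=-1220/3393, b=Δ4−h4·(2M4+M5)/6=-3550/1131
t_q=3/4 → seg 0, τ=3/4; S=3+-7546/1131·τ+0·τ²+1510/3393·τ³=-21911/12064

  seg 0: a=3 b=-7546/1131 c=0 d=1510/3393
  seg 1: a=-5 b=6044/1131 c=1510/377 d=-2657/1131
  seg 2: a=2 b=7133/1131 c=-1147/377 d=28/117
  seg 3: a=0 b=-6205/1131 c=-335/377 d=1555/1131
  seg 4: a=-5 b=-3550/1131 c=1220/377 d=-1220/3393
S(3/4) = -21911/12064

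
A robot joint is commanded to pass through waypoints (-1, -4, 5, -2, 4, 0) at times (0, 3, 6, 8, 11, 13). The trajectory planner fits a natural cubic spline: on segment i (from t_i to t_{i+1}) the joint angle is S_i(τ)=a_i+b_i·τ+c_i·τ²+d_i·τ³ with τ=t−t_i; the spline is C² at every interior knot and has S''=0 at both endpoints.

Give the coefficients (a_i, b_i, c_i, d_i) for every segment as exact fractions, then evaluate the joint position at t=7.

  seg 0: a=-1 b=-5909/2138 c=0 d=419/2138
  seg 1: a=-4 b=2702/1069 c=3771/2138 d=-10303/19242
  seg 2: a=5 b=-2879/2138 c=-3266/1069 d=2115/2138
  seg 3: a=-2 b=-3627/2138 c=3079/1069 d=-10571/19242
  seg 4: a=4 b=804/1069 c=-4413/2138 d=1471/4276
S(7) = 1697/1069

Δ: Δ0=-1, Δ1=3, Δ2=-7/2, Δ3=2, Δ4=-2
row 1: diag=12, rhs=24; c'=1/4, d'=2
row 2: denom=10−3·1/4=37/4; d'=(-39−3·2)/(37/4)=-180/37
row 3: denom=10−2·8/37=354/37; d'=(33−2·-180/37)/(354/37)=527/118
row 4: denom=10−3·37/118=1069/118; d'=(-24−3·527/118)/(1069/118)=-4413/1069
back: M4=-4413/1069
back: M3=527/118−37/118·-4413/1069=6158/1069
back: M2=-180/37−8/37·6158/1069=-6532/1069
back: M1=2−1/4·-6532/1069=3771/1069
M: M0=0, M1=3771/1069, M2=-6532/1069, M3=6158/1069, M4=-4413/1069, M5=0
seg 0: a=-1, c=M0/2=0, d=(M1−M0)/(6·3)=419/2138, b=Δ0−h0·(2M0+M1)/6=-5909/2138
seg 1: a=-4, c=M1/2=3771/2138, d=(M2−M1)/(6·3)=-10303/19242, b=Δ1−h1·(2M1+M2)/6=2702/1069
seg 2: a=5, c=M2/2=-3266/1069, d=(M3−M2)/(6·2)=2115/2138, b=Δ2−h2·(2M2+M3)/6=-2879/2138
seg 3: a=-2, c=M3/2=3079/1069, d=(M4−M3)/(6·3)=-10571/19242, b=Δ3−h3·(2M3+M4)/6=-3627/2138
seg 4: a=4, c=M4/2=-4413/2138, d=(M5−M4)/(6·2)=1471/4276, b=Δ4−h4·(2M4+M5)/6=804/1069
t_q=7 → seg 2, τ=1; S=5+-2879/2138·τ+-3266/1069·τ²+2115/2138·τ³=1697/1069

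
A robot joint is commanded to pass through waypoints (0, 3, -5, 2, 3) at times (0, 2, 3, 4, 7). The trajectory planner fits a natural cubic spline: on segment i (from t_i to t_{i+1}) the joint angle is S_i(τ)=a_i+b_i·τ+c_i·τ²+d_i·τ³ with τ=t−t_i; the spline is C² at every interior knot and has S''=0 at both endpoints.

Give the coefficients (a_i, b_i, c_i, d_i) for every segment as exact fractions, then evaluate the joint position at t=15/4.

Δ: Δ0=3/2, Δ1=-8, Δ2=7, Δ3=1/3
row 1: diag=6, rhs=-57; c'=1/6, d'=-19/2
row 2: denom=4−1·1/6=23/6; d'=(90−1·-19/2)/(23/6)=597/23
row 3: denom=8−1·6/23=178/23; d'=(-40−1·597/23)/(178/23)=-1517/178
back: M3=-1517/178
back: M2=597/23−6/23·-1517/178=2508/89
back: M1=-19/2−1/6·2508/89=-2527/178
M: M0=0, M1=-2527/178, M2=2508/89, M3=-1517/178, M4=0
seg 0: a=0, c=M0/2=0, d=(M1−M0)/(6·2)=-2527/2136, b=Δ0−h0·(2M0+M1)/6=1664/267
seg 1: a=3, c=M1/2=-2527/356, d=(M2−M1)/(6·1)=7543/1068, b=Δ1−h1·(2M1+M2)/6=-4253/534
seg 2: a=-5, c=M2/2=1254/89, d=(M3−M2)/(6·1)=-6533/1068, b=Δ2−h2·(2M2+M3)/6=-1039/1068
seg 3: a=2, c=M3/2=-1517/356, d=(M4−M3)/(6·3)=1517/3204, b=Δ3−h3·(2M3+M4)/6=4729/534
t_q=15/4 → seg 2, τ=3/4; S=-5+-1039/1068·τ+1254/89·τ²+-6533/1068·τ³=-8765/22784

  seg 0: a=0 b=1664/267 c=0 d=-2527/2136
  seg 1: a=3 b=-4253/534 c=-2527/356 d=7543/1068
  seg 2: a=-5 b=-1039/1068 c=1254/89 d=-6533/1068
  seg 3: a=2 b=4729/534 c=-1517/356 d=1517/3204
S(15/4) = -8765/22784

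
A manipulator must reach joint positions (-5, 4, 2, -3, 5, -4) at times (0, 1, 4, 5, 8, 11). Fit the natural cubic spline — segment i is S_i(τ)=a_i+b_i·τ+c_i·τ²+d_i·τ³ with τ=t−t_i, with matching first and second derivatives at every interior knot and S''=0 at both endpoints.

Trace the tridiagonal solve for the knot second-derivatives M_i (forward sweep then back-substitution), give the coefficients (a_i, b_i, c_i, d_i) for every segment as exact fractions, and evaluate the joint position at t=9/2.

  seg 0: a=-5 b=15785/1563 c=0 d=-1718/1563
  seg 1: a=4 b=10631/1563 c=-1718/521 d=421/1563
  seg 2: a=2 b=-8926/1563 c=-455/521 d=2476/1563
  seg 3: a=-3 b=-4228/1563 c=2021/521 d=-9793/14067
  seg 4: a=5 b=2771/1563 c=-3730/1563 d=3730/14067
S(9/2) = -1825/2084

Δ: Δ0=9, Δ1=-2/3, Δ2=-5, Δ3=8/3, Δ4=-3
row 1: diag=8, rhs=-58; c'=3/8, d'=-29/4
row 2: denom=8−3·3/8=55/8; d'=(-26−3·-29/4)/(55/8)=-34/55
row 3: denom=8−1·8/55=432/55; d'=(46−1·-34/55)/(432/55)=641/108
row 4: denom=12−3·55/144=521/48; d'=(-34−3·641/108)/(521/48)=-7460/1563
back: M4=-7460/1563
back: M3=641/108−55/144·-7460/1563=4042/521
back: M2=-34/55−8/55·4042/521=-910/521
back: M1=-29/4−3/8·-910/521=-3436/521
M: M0=0, M1=-3436/521, M2=-910/521, M3=4042/521, M4=-7460/1563, M5=0
seg 0: a=-5, c=M0/2=0, d=(M1−M0)/(6·1)=-1718/1563, b=Δ0−h0·(2M0+M1)/6=15785/1563
seg 1: a=4, c=M1/2=-1718/521, d=(M2−M1)/(6·3)=421/1563, b=Δ1−h1·(2M1+M2)/6=10631/1563
seg 2: a=2, c=M2/2=-455/521, d=(M3−M2)/(6·1)=2476/1563, b=Δ2−h2·(2M2+M3)/6=-8926/1563
seg 3: a=-3, c=M3/2=2021/521, d=(M4−M3)/(6·3)=-9793/14067, b=Δ3−h3·(2M3+M4)/6=-4228/1563
seg 4: a=5, c=M4/2=-3730/1563, d=(M5−M4)/(6·3)=3730/14067, b=Δ4−h4·(2M4+M5)/6=2771/1563
t_q=9/2 → seg 2, τ=1/2; S=2+-8926/1563·τ+-455/521·τ²+2476/1563·τ³=-1825/2084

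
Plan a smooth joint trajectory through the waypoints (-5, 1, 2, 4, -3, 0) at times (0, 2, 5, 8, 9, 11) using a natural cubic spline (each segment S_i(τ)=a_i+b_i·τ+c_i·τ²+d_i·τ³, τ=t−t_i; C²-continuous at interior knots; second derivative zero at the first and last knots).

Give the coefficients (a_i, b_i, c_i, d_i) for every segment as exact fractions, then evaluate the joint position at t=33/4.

  seg 0: a=-5 b=5942/1559 c=0 d=-1265/6236
  seg 1: a=1 b=2147/1559 c=-3795/3118 d=24391/84186
  seg 2: a=2 b=5915/3118 c=6503/4677 d=-50527/84186
  seg 3: a=4 b=-9300/1559 c=-12507/3118 d=9281/3118
  seg 4: a=-3 b=-15771/3118 c=7668/1559 d=-1278/1559
S(33/4) = 459861/199552

Δ: Δ0=3, Δ1=1/3, Δ2=2/3, Δ3=-7, Δ4=3/2
row 1: diag=10, rhs=-16; c'=3/10, d'=-8/5
row 2: denom=12−3·3/10=111/10; d'=(2−3·-8/5)/(111/10)=68/111
row 3: denom=8−3·10/37=266/37; d'=(-46−3·68/111)/(266/37)=-885/133
row 4: denom=6−1·37/266=1559/266; d'=(51−1·-885/133)/(1559/266)=15336/1559
back: M4=15336/1559
back: M3=-885/133−37/266·15336/1559=-12507/1559
back: M2=68/111−10/37·-12507/1559=13006/4677
back: M1=-8/5−3/10·13006/4677=-3795/1559
M: M0=0, M1=-3795/1559, M2=13006/4677, M3=-12507/1559, M4=15336/1559, M5=0
seg 0: a=-5, c=M0/2=0, d=(M1−M0)/(6·2)=-1265/6236, b=Δ0−h0·(2M0+M1)/6=5942/1559
seg 1: a=1, c=M1/2=-3795/3118, d=(M2−M1)/(6·3)=24391/84186, b=Δ1−h1·(2M1+M2)/6=2147/1559
seg 2: a=2, c=M2/2=6503/4677, d=(M3−M2)/(6·3)=-50527/84186, b=Δ2−h2·(2M2+M3)/6=5915/3118
seg 3: a=4, c=M3/2=-12507/3118, d=(M4−M3)/(6·1)=9281/3118, b=Δ3−h3·(2M3+M4)/6=-9300/1559
seg 4: a=-3, c=M4/2=7668/1559, d=(M5−M4)/(6·2)=-1278/1559, b=Δ4−h4·(2M4+M5)/6=-15771/3118
t_q=33/4 → seg 3, τ=1/4; S=4+-9300/1559·τ+-12507/3118·τ²+9281/3118·τ³=459861/199552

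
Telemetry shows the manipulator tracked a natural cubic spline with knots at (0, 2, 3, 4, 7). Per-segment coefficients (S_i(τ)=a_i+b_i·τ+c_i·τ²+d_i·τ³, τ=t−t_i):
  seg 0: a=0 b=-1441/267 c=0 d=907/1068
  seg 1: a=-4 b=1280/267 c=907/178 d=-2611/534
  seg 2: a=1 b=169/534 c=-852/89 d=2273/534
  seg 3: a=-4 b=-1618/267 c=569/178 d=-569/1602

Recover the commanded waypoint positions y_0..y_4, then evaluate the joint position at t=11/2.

y_0=0 y_1=-4 y_2=1 y_3=-4 y_4=-3
S(11/2) = -10105/1424

y_0 = S_0(0) = a_0 = 0
y_1 = S_1(0) = a_1 = -4
y_2 = S_2(0) = a_2 = 1
y_3 = S_3(0) = a_3 = -4
y_4 = S_3(3) = -3
t_q=11/2 is in segment 3 (τ=3/2); S_3(τ)=-10105/1424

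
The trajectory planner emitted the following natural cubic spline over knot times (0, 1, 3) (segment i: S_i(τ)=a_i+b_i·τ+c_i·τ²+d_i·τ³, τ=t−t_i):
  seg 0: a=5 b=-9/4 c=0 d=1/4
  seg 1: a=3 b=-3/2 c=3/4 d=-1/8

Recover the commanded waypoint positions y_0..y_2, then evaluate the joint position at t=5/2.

y_0 = S_0(0) = a_0 = 5
y_1 = S_1(0) = a_1 = 3
y_2 = S_1(2) = 2
t_q=5/2 is in segment 1 (τ=3/2); S_1(τ)=129/64

y_0=5 y_1=3 y_2=2
S(5/2) = 129/64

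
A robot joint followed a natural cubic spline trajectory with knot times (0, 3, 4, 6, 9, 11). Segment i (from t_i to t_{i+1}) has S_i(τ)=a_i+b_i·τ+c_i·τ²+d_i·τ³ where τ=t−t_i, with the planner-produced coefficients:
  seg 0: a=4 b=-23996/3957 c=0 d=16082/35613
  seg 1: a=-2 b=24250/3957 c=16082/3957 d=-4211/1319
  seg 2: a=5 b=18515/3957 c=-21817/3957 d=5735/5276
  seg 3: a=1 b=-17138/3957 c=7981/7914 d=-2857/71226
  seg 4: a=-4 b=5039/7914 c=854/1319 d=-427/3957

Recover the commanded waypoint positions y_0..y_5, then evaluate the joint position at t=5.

y_0 = S_0(0) = a_0 = 4
y_1 = S_1(0) = a_1 = -2
y_2 = S_2(0) = a_2 = 5
y_3 = S_3(0) = a_3 = 1
y_4 = S_4(0) = a_4 = -4
y_5 = S_4(2) = -1
t_q=5 is in segment 2 (τ=1); S_2(τ)=83137/15828

y_0=4 y_1=-2 y_2=5 y_3=1 y_4=-4 y_5=-1
S(5) = 83137/15828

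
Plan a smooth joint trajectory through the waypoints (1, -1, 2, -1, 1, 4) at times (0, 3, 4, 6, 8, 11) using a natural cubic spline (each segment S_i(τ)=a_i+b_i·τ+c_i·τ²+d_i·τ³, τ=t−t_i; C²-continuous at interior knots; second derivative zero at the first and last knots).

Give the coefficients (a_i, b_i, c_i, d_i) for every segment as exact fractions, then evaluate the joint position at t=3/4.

Δ: Δ0=-2/3, Δ1=3, Δ2=-3/2, Δ3=1, Δ4=1
row 1: diag=8, rhs=22; c'=1/8, d'=11/4
row 2: denom=6−1·1/8=47/8; d'=(-27−1·11/4)/(47/8)=-238/47
row 3: denom=8−2·16/47=344/47; d'=(15−2·-238/47)/(344/47)=1181/344
row 4: denom=10−2·47/172=813/86; d'=(0−2·1181/344)/(813/86)=-1181/1626
back: M4=-1181/1626
back: M3=1181/344−47/172·-1181/1626=5905/1626
back: M2=-238/47−16/47·5905/1626=-5122/813
back: M1=11/4−1/8·-5122/813=2876/813
M: M0=0, M1=2876/813, M2=-5122/813, M3=5905/1626, M4=-1181/1626, M5=0
seg 0: a=1, c=M0/2=0, d=(M1−M0)/(6·3)=1438/7317, b=Δ0−h0·(2M0+M1)/6=-660/271
seg 1: a=-1, c=M1/2=1438/813, d=(M2−M1)/(6·1)=-1333/813, b=Δ1−h1·(2M1+M2)/6=778/271
seg 2: a=2, c=M2/2=-2561/813, d=(M3−M2)/(6·2)=5383/6504, b=Δ2−h2·(2M2+M3)/6=1211/813
seg 3: a=-1, c=M3/2=5905/3252, d=(M4−M3)/(6·2)=-1181/3252, b=Δ3−h3·(2M3+M4)/6=-639/542
seg 4: a=1, c=M4/2=-1181/3252, d=(M5−M4)/(6·3)=1181/29268, b=Δ4−h4·(2M4+M5)/6=2807/1626
t_q=3/4 → seg 0, τ=3/4; S=1+-660/271·τ+0·τ²+1438/7317·τ³=-6449/8672

  seg 0: a=1 b=-660/271 c=0 d=1438/7317
  seg 1: a=-1 b=778/271 c=1438/813 d=-1333/813
  seg 2: a=2 b=1211/813 c=-2561/813 d=5383/6504
  seg 3: a=-1 b=-639/542 c=5905/3252 d=-1181/3252
  seg 4: a=1 b=2807/1626 c=-1181/3252 d=1181/29268
S(3/4) = -6449/8672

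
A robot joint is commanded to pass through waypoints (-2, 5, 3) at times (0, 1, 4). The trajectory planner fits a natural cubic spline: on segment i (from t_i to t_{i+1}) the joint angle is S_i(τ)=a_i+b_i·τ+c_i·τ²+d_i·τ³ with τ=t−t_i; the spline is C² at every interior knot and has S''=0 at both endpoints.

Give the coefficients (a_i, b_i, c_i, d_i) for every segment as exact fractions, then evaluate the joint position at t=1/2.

Δ: Δ0=7, Δ1=-2/3
row 1: diag=8, rhs=-46; c'=3/8, d'=-23/4
back: M1=-23/4
M: M0=0, M1=-23/4, M2=0
seg 0: a=-2, c=M0/2=0, d=(M1−M0)/(6·1)=-23/24, b=Δ0−h0·(2M0+M1)/6=191/24
seg 1: a=5, c=M1/2=-23/8, d=(M2−M1)/(6·3)=23/72, b=Δ1−h1·(2M1+M2)/6=61/12
t_q=1/2 → seg 0, τ=1/2; S=-2+191/24·τ+0·τ²+-23/24·τ³=119/64

  seg 0: a=-2 b=191/24 c=0 d=-23/24
  seg 1: a=5 b=61/12 c=-23/8 d=23/72
S(1/2) = 119/64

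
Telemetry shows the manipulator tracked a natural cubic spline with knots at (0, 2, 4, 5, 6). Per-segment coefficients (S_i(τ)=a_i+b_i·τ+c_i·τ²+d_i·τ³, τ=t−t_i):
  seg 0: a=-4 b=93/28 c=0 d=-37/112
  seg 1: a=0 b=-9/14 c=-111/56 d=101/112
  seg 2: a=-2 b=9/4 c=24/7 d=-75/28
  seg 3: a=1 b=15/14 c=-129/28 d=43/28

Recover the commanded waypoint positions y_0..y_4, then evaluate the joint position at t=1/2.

y_0 = S_0(0) = a_0 = -4
y_1 = S_1(0) = a_1 = 0
y_2 = S_2(0) = a_2 = -2
y_3 = S_3(0) = a_3 = 1
y_4 = S_3(1) = -1
t_q=1/2 is in segment 0 (τ=1/2); S_0(τ)=-2133/896

y_0=-4 y_1=0 y_2=-2 y_3=1 y_4=-1
S(1/2) = -2133/896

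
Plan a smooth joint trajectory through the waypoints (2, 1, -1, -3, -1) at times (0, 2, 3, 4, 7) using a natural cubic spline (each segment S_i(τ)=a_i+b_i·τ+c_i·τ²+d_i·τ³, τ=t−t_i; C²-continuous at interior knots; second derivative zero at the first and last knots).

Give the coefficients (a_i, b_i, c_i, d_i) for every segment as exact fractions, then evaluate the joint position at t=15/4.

Δ: Δ0=-1/2, Δ1=-2, Δ2=-2, Δ3=2/3
row 1: diag=6, rhs=-9; c'=1/6, d'=-3/2
row 2: denom=4−1·1/6=23/6; d'=(0−1·-3/2)/(23/6)=9/23
row 3: denom=8−1·6/23=178/23; d'=(16−1·9/23)/(178/23)=359/178
back: M3=359/178
back: M2=9/23−6/23·359/178=-12/89
back: M1=-3/2−1/6·-12/89=-263/178
M: M0=0, M1=-263/178, M2=-12/89, M3=359/178, M4=0
seg 0: a=2, c=M0/2=0, d=(M1−M0)/(6·2)=-263/2136, b=Δ0−h0·(2M0+M1)/6=-2/267
seg 1: a=1, c=M1/2=-263/356, d=(M2−M1)/(6·1)=239/1068, b=Δ1−h1·(2M1+M2)/6=-793/534
seg 2: a=-1, c=M2/2=-6/89, d=(M3−M2)/(6·1)=383/1068, b=Δ2−h2·(2M2+M3)/6=-2447/1068
seg 3: a=-3, c=M3/2=359/356, d=(M4−M3)/(6·3)=-359/3204, b=Δ3−h3·(2M3+M4)/6=-721/534
t_q=15/4 → seg 2, τ=3/4; S=-1+-2447/1068·τ+-6/89·τ²+383/1068·τ³=-59353/22784

  seg 0: a=2 b=-2/267 c=0 d=-263/2136
  seg 1: a=1 b=-793/534 c=-263/356 d=239/1068
  seg 2: a=-1 b=-2447/1068 c=-6/89 d=383/1068
  seg 3: a=-3 b=-721/534 c=359/356 d=-359/3204
S(15/4) = -59353/22784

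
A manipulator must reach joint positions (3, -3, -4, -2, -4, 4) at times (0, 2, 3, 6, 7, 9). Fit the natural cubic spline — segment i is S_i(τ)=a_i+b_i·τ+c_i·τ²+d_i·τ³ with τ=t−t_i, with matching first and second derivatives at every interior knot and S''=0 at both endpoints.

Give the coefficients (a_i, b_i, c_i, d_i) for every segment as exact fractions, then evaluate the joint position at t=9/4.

Δ: Δ0=-3, Δ1=-1, Δ2=2/3, Δ3=-2, Δ4=4
row 1: diag=6, rhs=12; c'=1/6, d'=2
row 2: denom=8−1·1/6=47/6; d'=(10−1·2)/(47/6)=48/47
row 3: denom=8−3·18/47=322/47; d'=(-16−3·48/47)/(322/47)=-64/23
row 4: denom=6−1·47/322=1885/322; d'=(36−1·-64/23)/(1885/322)=12488/1885
back: M4=12488/1885
back: M3=-64/23−47/322·12488/1885=-7068/1885
back: M2=48/47−18/47·-7068/1885=4632/1885
back: M1=2−1/6·4632/1885=2998/1885
M: M0=0, M1=2998/1885, M2=4632/1885, M3=-7068/1885, M4=12488/1885, M5=0
seg 0: a=3, c=M0/2=0, d=(M1−M0)/(6·2)=1499/11310, b=Δ0−h0·(2M0+M1)/6=-19963/5655
seg 1: a=-3, c=M1/2=1499/1885, d=(M2−M1)/(6·1)=817/5655, b=Δ1−h1·(2M1+M2)/6=-10969/5655
seg 2: a=-4, c=M2/2=2316/1885, d=(M3−M2)/(6·3)=-10/29, b=Δ2−h2·(2M2+M3)/6=476/5655
seg 3: a=-2, c=M3/2=-3534/1885, d=(M4−M3)/(6·1)=9778/5655, b=Δ3−h3·(2M3+M4)/6=-10486/5655
seg 4: a=-4, c=M4/2=6244/1885, d=(M5−M4)/(6·2)=-3122/5655, b=Δ4−h4·(2M4+M5)/6=-2356/5655
t_q=9/4 → seg 1, τ=1/4; S=-3+-10969/5655·τ+1499/1885·τ²+817/5655·τ³=-414153/120640

  seg 0: a=3 b=-19963/5655 c=0 d=1499/11310
  seg 1: a=-3 b=-10969/5655 c=1499/1885 d=817/5655
  seg 2: a=-4 b=476/5655 c=2316/1885 d=-10/29
  seg 3: a=-2 b=-10486/5655 c=-3534/1885 d=9778/5655
  seg 4: a=-4 b=-2356/5655 c=6244/1885 d=-3122/5655
S(9/4) = -414153/120640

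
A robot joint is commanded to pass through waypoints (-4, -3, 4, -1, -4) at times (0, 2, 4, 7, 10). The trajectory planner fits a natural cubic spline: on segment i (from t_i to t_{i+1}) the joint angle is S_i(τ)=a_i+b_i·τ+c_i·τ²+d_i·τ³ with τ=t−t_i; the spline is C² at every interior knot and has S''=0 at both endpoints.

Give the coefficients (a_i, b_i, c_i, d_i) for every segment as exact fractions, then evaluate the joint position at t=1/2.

Δ: Δ0=1/2, Δ1=7/2, Δ2=-5/3, Δ3=-1
row 1: diag=8, rhs=18; c'=1/4, d'=9/4
row 2: denom=10−2·1/4=19/2; d'=(-31−2·9/4)/(19/2)=-71/19
row 3: denom=12−3·6/19=210/19; d'=(4−3·-71/19)/(210/19)=289/210
back: M3=289/210
back: M2=-71/19−6/19·289/210=-146/35
back: M1=9/4−1/4·-146/35=461/140
M: M0=0, M1=461/140, M2=-146/35, M3=289/210, M4=0
seg 0: a=-4, c=M0/2=0, d=(M1−M0)/(6·2)=461/1680, b=Δ0−h0·(2M0+M1)/6=-251/420
seg 1: a=-3, c=M1/2=461/280, d=(M2−M1)/(6·2)=-209/336, b=Δ1−h1·(2M1+M2)/6=283/105
seg 2: a=4, c=M2/2=-73/35, d=(M3−M2)/(6·3)=233/756, b=Δ2−h2·(2M2+M3)/6=109/60
seg 3: a=-1, c=M3/2=289/420, d=(M4−M3)/(6·3)=-289/3780, b=Δ3−h3·(2M3+M4)/6=-499/210
t_q=1/2 → seg 0, τ=1/2; S=-4+-251/420·τ+0·τ²+461/1680·τ³=-3821/896

  seg 0: a=-4 b=-251/420 c=0 d=461/1680
  seg 1: a=-3 b=283/105 c=461/280 d=-209/336
  seg 2: a=4 b=109/60 c=-73/35 d=233/756
  seg 3: a=-1 b=-499/210 c=289/420 d=-289/3780
S(1/2) = -3821/896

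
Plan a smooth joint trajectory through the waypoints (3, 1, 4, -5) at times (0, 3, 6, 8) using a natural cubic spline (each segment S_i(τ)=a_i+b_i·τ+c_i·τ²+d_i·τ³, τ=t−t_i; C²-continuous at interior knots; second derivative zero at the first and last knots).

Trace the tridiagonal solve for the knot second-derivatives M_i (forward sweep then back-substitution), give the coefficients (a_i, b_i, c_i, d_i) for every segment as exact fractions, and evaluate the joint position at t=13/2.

  seg 0: a=3 b=-347/222 c=0 d=199/1998
  seg 1: a=1 b=125/111 c=199/222 d=-625/1998
  seg 2: a=4 b=-431/222 c=-71/37 d=71/222
S(13/2) = 1533/592

Δ: Δ0=-2/3, Δ1=1, Δ2=-9/2
row 1: diag=12, rhs=10; c'=1/4, d'=5/6
row 2: denom=10−3·1/4=37/4; d'=(-33−3·5/6)/(37/4)=-142/37
back: M2=-142/37
back: M1=5/6−1/4·-142/37=199/111
M: M0=0, M1=199/111, M2=-142/37, M3=0
seg 0: a=3, c=M0/2=0, d=(M1−M0)/(6·3)=199/1998, b=Δ0−h0·(2M0+M1)/6=-347/222
seg 1: a=1, c=M1/2=199/222, d=(M2−M1)/(6·3)=-625/1998, b=Δ1−h1·(2M1+M2)/6=125/111
seg 2: a=4, c=M2/2=-71/37, d=(M3−M2)/(6·2)=71/222, b=Δ2−h2·(2M2+M3)/6=-431/222
t_q=13/2 → seg 2, τ=1/2; S=4+-431/222·τ+-71/37·τ²+71/222·τ³=1533/592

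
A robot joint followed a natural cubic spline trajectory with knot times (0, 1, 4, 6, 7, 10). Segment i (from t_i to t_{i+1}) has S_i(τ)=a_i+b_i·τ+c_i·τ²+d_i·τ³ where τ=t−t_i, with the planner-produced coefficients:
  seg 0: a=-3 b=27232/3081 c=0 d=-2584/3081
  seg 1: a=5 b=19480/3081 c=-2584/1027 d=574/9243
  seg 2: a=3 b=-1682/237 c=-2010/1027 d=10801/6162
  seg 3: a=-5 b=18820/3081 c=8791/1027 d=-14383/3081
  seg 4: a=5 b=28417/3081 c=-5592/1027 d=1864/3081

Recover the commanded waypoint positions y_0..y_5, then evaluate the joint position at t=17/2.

y_0=-3 y_1=5 y_2=3 y_3=-5 y_4=5 y_5=0
S(17/2) = 17717/2054

y_0 = S_0(0) = a_0 = -3
y_1 = S_1(0) = a_1 = 5
y_2 = S_2(0) = a_2 = 3
y_3 = S_3(0) = a_3 = -5
y_4 = S_4(0) = a_4 = 5
y_5 = S_4(3) = 0
t_q=17/2 is in segment 4 (τ=3/2); S_4(τ)=17717/2054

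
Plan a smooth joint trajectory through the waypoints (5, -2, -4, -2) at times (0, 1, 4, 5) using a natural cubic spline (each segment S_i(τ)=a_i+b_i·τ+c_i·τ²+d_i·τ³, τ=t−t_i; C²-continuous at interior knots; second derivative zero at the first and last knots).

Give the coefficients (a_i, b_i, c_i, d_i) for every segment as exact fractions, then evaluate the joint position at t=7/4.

Δ: Δ0=-7, Δ1=-2/3, Δ2=2
row 1: diag=8, rhs=38; c'=3/8, d'=19/4
row 2: denom=8−3·3/8=55/8; d'=(16−3·19/4)/(55/8)=14/55
back: M2=14/55
back: M1=19/4−3/8·14/55=256/55
M: M0=0, M1=256/55, M2=14/55, M3=0
seg 0: a=5, c=M0/2=0, d=(M1−M0)/(6·1)=128/165, b=Δ0−h0·(2M0+M1)/6=-1283/165
seg 1: a=-2, c=M1/2=128/55, d=(M2−M1)/(6·3)=-11/45, b=Δ1−h1·(2M1+M2)/6=-899/165
seg 2: a=-4, c=M2/2=7/55, d=(M3−M2)/(6·1)=-7/165, b=Δ2−h2·(2M2+M3)/6=316/165
t_q=7/4 → seg 1, τ=3/4; S=-2+-899/165·τ+128/55·τ²+-11/45·τ³=-17179/3520

  seg 0: a=5 b=-1283/165 c=0 d=128/165
  seg 1: a=-2 b=-899/165 c=128/55 d=-11/45
  seg 2: a=-4 b=316/165 c=7/55 d=-7/165
S(7/4) = -17179/3520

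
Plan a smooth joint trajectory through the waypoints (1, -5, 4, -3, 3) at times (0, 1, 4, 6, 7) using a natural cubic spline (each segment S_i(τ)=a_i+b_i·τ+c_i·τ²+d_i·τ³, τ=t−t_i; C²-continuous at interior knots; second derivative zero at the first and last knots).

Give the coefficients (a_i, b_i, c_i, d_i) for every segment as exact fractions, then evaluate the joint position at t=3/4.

  seg 0: a=1 b=-1521/197 c=0 d=339/197
  seg 1: a=-5 b=-504/197 c=1017/197 d=-652/591
  seg 2: a=4 b=-270/197 c=-939/197 d=2917/1576
  seg 3: a=-3 b=699/394 c=4995/788 d=-1665/788
S(3/4) = -51247/12608

Δ: Δ0=-6, Δ1=3, Δ2=-7/2, Δ3=6
row 1: diag=8, rhs=54; c'=3/8, d'=27/4
row 2: denom=10−3·3/8=71/8; d'=(-39−3·27/4)/(71/8)=-474/71
row 3: denom=6−2·16/71=394/71; d'=(57−2·-474/71)/(394/71)=4995/394
back: M3=4995/394
back: M2=-474/71−16/71·4995/394=-1878/197
back: M1=27/4−3/8·-1878/197=2034/197
M: M0=0, M1=2034/197, M2=-1878/197, M3=4995/394, M4=0
seg 0: a=1, c=M0/2=0, d=(M1−M0)/(6·1)=339/197, b=Δ0−h0·(2M0+M1)/6=-1521/197
seg 1: a=-5, c=M1/2=1017/197, d=(M2−M1)/(6·3)=-652/591, b=Δ1−h1·(2M1+M2)/6=-504/197
seg 2: a=4, c=M2/2=-939/197, d=(M3−M2)/(6·2)=2917/1576, b=Δ2−h2·(2M2+M3)/6=-270/197
seg 3: a=-3, c=M3/2=4995/788, d=(M4−M3)/(6·1)=-1665/788, b=Δ3−h3·(2M3+M4)/6=699/394
t_q=3/4 → seg 0, τ=3/4; S=1+-1521/197·τ+0·τ²+339/197·τ³=-51247/12608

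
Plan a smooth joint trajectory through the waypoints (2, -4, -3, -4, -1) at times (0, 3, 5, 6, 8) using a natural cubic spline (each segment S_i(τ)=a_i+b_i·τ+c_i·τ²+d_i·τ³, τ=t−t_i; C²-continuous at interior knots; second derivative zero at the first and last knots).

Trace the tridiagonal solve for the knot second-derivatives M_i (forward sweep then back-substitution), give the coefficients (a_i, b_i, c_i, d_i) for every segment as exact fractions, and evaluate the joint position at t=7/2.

Δ: Δ0=-2, Δ1=1/2, Δ2=-1, Δ3=3/2
row 1: diag=10, rhs=15; c'=1/5, d'=3/2
row 2: denom=6−2·1/5=28/5; d'=(-9−2·3/2)/(28/5)=-15/7
row 3: denom=6−1·5/28=163/28; d'=(15−1·-15/7)/(163/28)=480/163
back: M3=480/163
back: M2=-15/7−5/28·480/163=-435/163
back: M1=3/2−1/5·-435/163=663/326
M: M0=0, M1=663/326, M2=-435/163, M3=480/163, M4=0
seg 0: a=2, c=M0/2=0, d=(M1−M0)/(6·3)=221/1956, b=Δ0−h0·(2M0+M1)/6=-1967/652
seg 1: a=-4, c=M1/2=663/652, d=(M2−M1)/(6·2)=-511/1304, b=Δ1−h1·(2M1+M2)/6=11/326
seg 2: a=-3, c=M2/2=-435/326, d=(M3−M2)/(6·1)=305/326, b=Δ2−h2·(2M2+M3)/6=-98/163
seg 3: a=-4, c=M3/2=240/163, d=(M4−M3)/(6·2)=-40/163, b=Δ3−h3·(2M3+M4)/6=-151/326
t_q=7/2 → seg 1, τ=1/2; S=-4+11/326·τ+663/652·τ²+-511/1304·τ³=-39411/10432

  seg 0: a=2 b=-1967/652 c=0 d=221/1956
  seg 1: a=-4 b=11/326 c=663/652 d=-511/1304
  seg 2: a=-3 b=-98/163 c=-435/326 d=305/326
  seg 3: a=-4 b=-151/326 c=240/163 d=-40/163
S(7/2) = -39411/10432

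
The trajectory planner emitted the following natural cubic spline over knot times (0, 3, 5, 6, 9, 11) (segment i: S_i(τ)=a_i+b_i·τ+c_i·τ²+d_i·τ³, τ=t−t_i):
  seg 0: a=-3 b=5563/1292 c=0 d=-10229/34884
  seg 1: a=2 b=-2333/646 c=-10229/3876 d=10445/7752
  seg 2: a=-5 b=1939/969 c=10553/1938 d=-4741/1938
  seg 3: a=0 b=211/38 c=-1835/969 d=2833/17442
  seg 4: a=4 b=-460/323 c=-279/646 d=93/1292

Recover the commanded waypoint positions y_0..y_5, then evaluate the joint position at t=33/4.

y_0 = S_0(0) = a_0 = -3
y_1 = S_1(0) = a_1 = 2
y_2 = S_2(0) = a_2 = -5
y_3 = S_3(0) = a_3 = 0
y_4 = S_4(0) = a_4 = 4
y_5 = S_4(2) = 0
t_q=33/4 is in segment 3 (τ=9/4); S_3(τ)=196659/41344

y_0=-3 y_1=2 y_2=-5 y_3=0 y_4=4 y_5=0
S(33/4) = 196659/41344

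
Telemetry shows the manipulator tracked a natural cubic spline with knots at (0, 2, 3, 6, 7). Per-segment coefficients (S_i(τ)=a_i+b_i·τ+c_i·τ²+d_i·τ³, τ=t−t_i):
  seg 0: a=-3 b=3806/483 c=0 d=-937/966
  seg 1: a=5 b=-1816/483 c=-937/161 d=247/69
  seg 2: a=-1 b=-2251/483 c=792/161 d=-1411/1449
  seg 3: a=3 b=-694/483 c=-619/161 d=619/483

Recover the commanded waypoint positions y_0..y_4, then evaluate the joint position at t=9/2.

y_0=-3 y_1=5 y_2=-1 y_3=3 y_4=-1
S(9/2) = -269/1288

y_0 = S_0(0) = a_0 = -3
y_1 = S_1(0) = a_1 = 5
y_2 = S_2(0) = a_2 = -1
y_3 = S_3(0) = a_3 = 3
y_4 = S_3(1) = -1
t_q=9/2 is in segment 2 (τ=3/2); S_2(τ)=-269/1288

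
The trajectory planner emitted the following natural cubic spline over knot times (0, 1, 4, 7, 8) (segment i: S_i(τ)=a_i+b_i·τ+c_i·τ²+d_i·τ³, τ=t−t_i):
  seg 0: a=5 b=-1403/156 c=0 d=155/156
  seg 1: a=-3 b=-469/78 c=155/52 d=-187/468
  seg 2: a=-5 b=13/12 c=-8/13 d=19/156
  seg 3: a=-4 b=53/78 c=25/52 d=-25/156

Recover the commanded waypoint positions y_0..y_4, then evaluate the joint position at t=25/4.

y_0=5 y_1=-3 y_2=-5 y_3=-4 y_4=-3
S(25/4) = -14279/3328

y_0 = S_0(0) = a_0 = 5
y_1 = S_1(0) = a_1 = -3
y_2 = S_2(0) = a_2 = -5
y_3 = S_3(0) = a_3 = -4
y_4 = S_3(1) = -3
t_q=25/4 is in segment 2 (τ=9/4); S_2(τ)=-14279/3328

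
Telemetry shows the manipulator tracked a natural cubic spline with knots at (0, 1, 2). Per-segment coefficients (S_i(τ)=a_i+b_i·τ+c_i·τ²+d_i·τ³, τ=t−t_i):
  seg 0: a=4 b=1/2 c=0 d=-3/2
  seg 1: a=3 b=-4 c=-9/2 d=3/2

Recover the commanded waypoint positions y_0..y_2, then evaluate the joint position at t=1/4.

y_0=4 y_1=3 y_2=-4
S(1/4) = 525/128

y_0 = S_0(0) = a_0 = 4
y_1 = S_1(0) = a_1 = 3
y_2 = S_1(1) = -4
t_q=1/4 is in segment 0 (τ=1/4); S_0(τ)=525/128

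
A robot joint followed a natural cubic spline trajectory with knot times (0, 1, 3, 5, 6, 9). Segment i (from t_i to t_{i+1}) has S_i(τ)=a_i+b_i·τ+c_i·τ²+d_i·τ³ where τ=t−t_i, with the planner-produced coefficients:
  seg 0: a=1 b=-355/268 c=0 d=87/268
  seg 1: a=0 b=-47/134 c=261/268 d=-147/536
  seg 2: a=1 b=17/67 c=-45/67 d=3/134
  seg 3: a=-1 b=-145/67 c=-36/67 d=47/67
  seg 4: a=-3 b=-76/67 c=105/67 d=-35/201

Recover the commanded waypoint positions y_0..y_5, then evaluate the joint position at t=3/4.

y_0=1 y_1=0 y_2=1 y_3=-1 y_4=-3 y_5=3
S(3/4) = 2461/17152

y_0 = S_0(0) = a_0 = 1
y_1 = S_1(0) = a_1 = 0
y_2 = S_2(0) = a_2 = 1
y_3 = S_3(0) = a_3 = -1
y_4 = S_4(0) = a_4 = -3
y_5 = S_4(3) = 3
t_q=3/4 is in segment 0 (τ=3/4); S_0(τ)=2461/17152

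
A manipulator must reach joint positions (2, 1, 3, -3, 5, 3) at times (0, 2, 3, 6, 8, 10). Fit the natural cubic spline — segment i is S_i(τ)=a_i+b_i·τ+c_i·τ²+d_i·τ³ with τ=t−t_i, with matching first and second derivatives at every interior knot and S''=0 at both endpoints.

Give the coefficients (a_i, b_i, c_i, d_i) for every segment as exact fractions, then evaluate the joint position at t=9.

  seg 0: a=2 b=-2603/1570 c=0 d=909/3140
  seg 1: a=1 b=2851/1570 c=2727/1570 d=-1219/785
  seg 2: a=3 b=991/1570 c=-4587/1570 d=107/157
  seg 3: a=-3 b=2359/1570 c=5043/1570 d=-1233/1256
  seg 4: a=5 b=2018/785 c=-8409/3140 d=2803/6280
S(9) = 33529/6280

Δ: Δ0=-1/2, Δ1=2, Δ2=-2, Δ3=4, Δ4=-1
row 1: diag=6, rhs=15; c'=1/6, d'=5/2
row 2: denom=8−1·1/6=47/6; d'=(-24−1·5/2)/(47/6)=-159/47
row 3: denom=10−3·18/47=416/47; d'=(36−3·-159/47)/(416/47)=2169/416
row 4: denom=8−2·47/208=785/104; d'=(-30−2·2169/416)/(785/104)=-8409/1570
back: M4=-8409/1570
back: M3=2169/416−47/208·-8409/1570=5043/785
back: M2=-159/47−18/47·5043/785=-4587/785
back: M1=5/2−1/6·-4587/785=2727/785
M: M0=0, M1=2727/785, M2=-4587/785, M3=5043/785, M4=-8409/1570, M5=0
seg 0: a=2, c=M0/2=0, d=(M1−M0)/(6·2)=909/3140, b=Δ0−h0·(2M0+M1)/6=-2603/1570
seg 1: a=1, c=M1/2=2727/1570, d=(M2−M1)/(6·1)=-1219/785, b=Δ1−h1·(2M1+M2)/6=2851/1570
seg 2: a=3, c=M2/2=-4587/1570, d=(M3−M2)/(6·3)=107/157, b=Δ2−h2·(2M2+M3)/6=991/1570
seg 3: a=-3, c=M3/2=5043/1570, d=(M4−M3)/(6·2)=-1233/1256, b=Δ3−h3·(2M3+M4)/6=2359/1570
seg 4: a=5, c=M4/2=-8409/3140, d=(M5−M4)/(6·2)=2803/6280, b=Δ4−h4·(2M4+M5)/6=2018/785
t_q=9 → seg 4, τ=1; S=5+2018/785·τ+-8409/3140·τ²+2803/6280·τ³=33529/6280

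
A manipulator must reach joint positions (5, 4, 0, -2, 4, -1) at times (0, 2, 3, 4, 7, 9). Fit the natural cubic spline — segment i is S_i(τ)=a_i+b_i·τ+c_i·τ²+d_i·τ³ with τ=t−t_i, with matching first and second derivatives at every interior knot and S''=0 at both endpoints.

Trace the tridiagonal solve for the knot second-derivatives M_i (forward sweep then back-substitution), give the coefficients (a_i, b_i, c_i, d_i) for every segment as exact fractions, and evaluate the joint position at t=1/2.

  seg 0: a=5 b=2617/3146 c=0 d=-2095/6292
  seg 1: a=4 b=-9953/3146 c=-6285/3146 d=1827/1573
  seg 2: a=0 b=-1051/286 c=4677/3146 d=296/1573
  seg 3: a=-2 b=-431/3146 c=6453/3146 d=-54/121
  seg 4: a=4 b=379/3146 c=-6183/3146 d=2061/6292
S(1/2) = 270521/50336

Δ: Δ0=-1/2, Δ1=-4, Δ2=-2, Δ3=2, Δ4=-5/2
row 1: diag=6, rhs=-21; c'=1/6, d'=-7/2
row 2: denom=4−1·1/6=23/6; d'=(12−1·-7/2)/(23/6)=93/23
row 3: denom=8−1·6/23=178/23; d'=(24−1·93/23)/(178/23)=459/178
row 4: denom=10−3·69/178=1573/178; d'=(-27−3·459/178)/(1573/178)=-6183/1573
back: M4=-6183/1573
back: M3=459/178−69/178·-6183/1573=6453/1573
back: M2=93/23−6/23·6453/1573=4677/1573
back: M1=-7/2−1/6·4677/1573=-6285/1573
M: M0=0, M1=-6285/1573, M2=4677/1573, M3=6453/1573, M4=-6183/1573, M5=0
seg 0: a=5, c=M0/2=0, d=(M1−M0)/(6·2)=-2095/6292, b=Δ0−h0·(2M0+M1)/6=2617/3146
seg 1: a=4, c=M1/2=-6285/3146, d=(M2−M1)/(6·1)=1827/1573, b=Δ1−h1·(2M1+M2)/6=-9953/3146
seg 2: a=0, c=M2/2=4677/3146, d=(M3−M2)/(6·1)=296/1573, b=Δ2−h2·(2M2+M3)/6=-1051/286
seg 3: a=-2, c=M3/2=6453/3146, d=(M4−M3)/(6·3)=-54/121, b=Δ3−h3·(2M3+M4)/6=-431/3146
seg 4: a=4, c=M4/2=-6183/3146, d=(M5−M4)/(6·2)=2061/6292, b=Δ4−h4·(2M4+M5)/6=379/3146
t_q=1/2 → seg 0, τ=1/2; S=5+2617/3146·τ+0·τ²+-2095/6292·τ³=270521/50336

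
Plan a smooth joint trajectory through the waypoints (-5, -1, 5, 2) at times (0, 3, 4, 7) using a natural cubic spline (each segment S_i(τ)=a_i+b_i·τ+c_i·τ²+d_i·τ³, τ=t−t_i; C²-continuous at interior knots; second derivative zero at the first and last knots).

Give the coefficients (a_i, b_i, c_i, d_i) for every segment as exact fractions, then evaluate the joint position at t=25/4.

Δ: Δ0=4/3, Δ1=6, Δ2=-1
row 1: diag=8, rhs=28; c'=1/8, d'=7/2
row 2: denom=8−1·1/8=63/8; d'=(-42−1·7/2)/(63/8)=-52/9
back: M2=-52/9
back: M1=7/2−1/8·-52/9=38/9
M: M0=0, M1=38/9, M2=-52/9, M3=0
seg 0: a=-5, c=M0/2=0, d=(M1−M0)/(6·3)=19/81, b=Δ0−h0·(2M0+M1)/6=-7/9
seg 1: a=-1, c=M1/2=19/9, d=(M2−M1)/(6·1)=-5/3, b=Δ1−h1·(2M1+M2)/6=50/9
seg 2: a=5, c=M2/2=-26/9, d=(M3−M2)/(6·3)=26/81, b=Δ2−h2·(2M2+M3)/6=43/9
t_q=25/4 → seg 2, τ=9/4; S=5+43/9·τ+-26/9·τ²+26/81·τ³=153/32

  seg 0: a=-5 b=-7/9 c=0 d=19/81
  seg 1: a=-1 b=50/9 c=19/9 d=-5/3
  seg 2: a=5 b=43/9 c=-26/9 d=26/81
S(25/4) = 153/32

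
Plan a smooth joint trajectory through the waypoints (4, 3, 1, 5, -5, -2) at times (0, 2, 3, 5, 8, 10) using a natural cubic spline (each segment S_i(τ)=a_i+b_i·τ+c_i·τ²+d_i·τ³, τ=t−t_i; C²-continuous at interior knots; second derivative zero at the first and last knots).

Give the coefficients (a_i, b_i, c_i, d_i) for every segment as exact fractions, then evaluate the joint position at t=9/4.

Δ: Δ0=-1/2, Δ1=-2, Δ2=2, Δ3=-10/3, Δ4=3/2
row 1: diag=6, rhs=-9; c'=1/6, d'=-3/2
row 2: denom=6−1·1/6=35/6; d'=(24−1·-3/2)/(35/6)=153/35
row 3: denom=10−2·12/35=326/35; d'=(-32−2·153/35)/(326/35)=-713/163
row 4: denom=10−3·105/326=2945/326; d'=(29−3·-713/163)/(2945/326)=13732/2945
back: M4=13732/2945
back: M3=-713/163−105/326·13732/2945=-3461/589
back: M2=153/35−12/35·-3461/589=18807/2945
back: M1=-3/2−1/6·18807/2945=-7552/2945
M: M0=0, M1=-7552/2945, M2=18807/2945, M3=-3461/589, M4=13732/2945, M5=0
seg 0: a=4, c=M0/2=0, d=(M1−M0)/(6·2)=-1888/8835, b=Δ0−h0·(2M0+M1)/6=6269/17670
seg 1: a=3, c=M1/2=-3776/2945, d=(M2−M1)/(6·1)=26359/17670, b=Δ1−h1·(2M1+M2)/6=-39043/17670
seg 2: a=1, c=M2/2=18807/5890, d=(M3−M2)/(6·2)=-9028/8835, b=Δ2−h2·(2M2+M3)/6=-2639/8835
seg 3: a=5, c=M3/2=-3461/1178, d=(M4−M3)/(6·3)=31037/53010, b=Δ3−h3·(2M3+M4)/6=1867/8835
seg 4: a=-5, c=M4/2=6866/2945, d=(M5−M4)/(6·2)=-3433/8835, b=Δ4−h4·(2M4+M5)/6=-28423/17670
t_q=9/4 → seg 1, τ=1/4; S=3+-39043/17670·τ+-3776/2945·τ²+26359/17670·τ³=901229/376960

  seg 0: a=4 b=6269/17670 c=0 d=-1888/8835
  seg 1: a=3 b=-39043/17670 c=-3776/2945 d=26359/17670
  seg 2: a=1 b=-2639/8835 c=18807/5890 d=-9028/8835
  seg 3: a=5 b=1867/8835 c=-3461/1178 d=31037/53010
  seg 4: a=-5 b=-28423/17670 c=6866/2945 d=-3433/8835
S(9/4) = 901229/376960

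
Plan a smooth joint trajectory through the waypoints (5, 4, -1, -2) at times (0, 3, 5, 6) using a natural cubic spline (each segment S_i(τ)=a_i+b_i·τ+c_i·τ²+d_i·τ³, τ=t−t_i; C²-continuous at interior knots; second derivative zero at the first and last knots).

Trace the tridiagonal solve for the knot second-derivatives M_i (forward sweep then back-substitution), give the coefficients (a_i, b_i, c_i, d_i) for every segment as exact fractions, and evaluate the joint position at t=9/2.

Δ: Δ0=-1/3, Δ1=-5/2, Δ2=-1
row 1: diag=10, rhs=-13; c'=1/5, d'=-13/10
row 2: denom=6−2·1/5=28/5; d'=(9−2·-13/10)/(28/5)=29/14
back: M2=29/14
back: M1=-13/10−1/5·29/14=-12/7
M: M0=0, M1=-12/7, M2=29/14, M3=0
seg 0: a=5, c=M0/2=0, d=(M1−M0)/(6·3)=-2/21, b=Δ0−h0·(2M0+M1)/6=11/21
seg 1: a=4, c=M1/2=-6/7, d=(M2−M1)/(6·2)=53/168, b=Δ1−h1·(2M1+M2)/6=-43/21
seg 2: a=-1, c=M2/2=29/28, d=(M3−M2)/(6·1)=-29/84, b=Δ2−h2·(2M2+M3)/6=-71/42
t_q=9/2 → seg 1, τ=3/2; S=4+-43/21·τ+-6/7·τ²+53/168·τ³=29/448

  seg 0: a=5 b=11/21 c=0 d=-2/21
  seg 1: a=4 b=-43/21 c=-6/7 d=53/168
  seg 2: a=-1 b=-71/42 c=29/28 d=-29/84
S(9/2) = 29/448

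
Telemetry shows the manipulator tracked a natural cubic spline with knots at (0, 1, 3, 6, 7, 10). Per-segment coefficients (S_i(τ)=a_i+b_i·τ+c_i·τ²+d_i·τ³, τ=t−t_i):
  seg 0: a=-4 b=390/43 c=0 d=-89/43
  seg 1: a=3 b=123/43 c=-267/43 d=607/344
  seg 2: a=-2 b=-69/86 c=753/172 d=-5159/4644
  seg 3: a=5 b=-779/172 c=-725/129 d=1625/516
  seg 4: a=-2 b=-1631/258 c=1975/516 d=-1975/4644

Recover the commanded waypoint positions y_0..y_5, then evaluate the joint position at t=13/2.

y_0 = S_0(0) = a_0 = -4
y_1 = S_1(0) = a_1 = 3
y_2 = S_2(0) = a_2 = -2
y_3 = S_3(0) = a_3 = 5
y_4 = S_4(0) = a_4 = -2
y_5 = S_4(3) = 2
t_q=13/2 is in segment 3 (τ=1/2); S_3(τ)=7117/4128

y_0=-4 y_1=3 y_2=-2 y_3=5 y_4=-2 y_5=2
S(13/2) = 7117/4128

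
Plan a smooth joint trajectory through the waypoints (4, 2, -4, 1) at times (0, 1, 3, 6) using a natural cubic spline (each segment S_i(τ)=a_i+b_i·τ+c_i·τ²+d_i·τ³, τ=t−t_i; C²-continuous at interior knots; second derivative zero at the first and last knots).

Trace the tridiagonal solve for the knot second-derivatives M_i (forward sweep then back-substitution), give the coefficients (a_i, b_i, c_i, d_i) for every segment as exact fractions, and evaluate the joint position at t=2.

  seg 0: a=4 b=-139/84 c=0 d=-29/84
  seg 1: a=2 b=-113/42 c=-29/28 d=37/84
  seg 2: a=-4 b=-65/42 c=45/28 d=-5/28
S(2) = -9/7

Δ: Δ0=-2, Δ1=-3, Δ2=5/3
row 1: diag=6, rhs=-6; c'=1/3, d'=-1
row 2: denom=10−2·1/3=28/3; d'=(28−2·-1)/(28/3)=45/14
back: M2=45/14
back: M1=-1−1/3·45/14=-29/14
M: M0=0, M1=-29/14, M2=45/14, M3=0
seg 0: a=4, c=M0/2=0, d=(M1−M0)/(6·1)=-29/84, b=Δ0−h0·(2M0+M1)/6=-139/84
seg 1: a=2, c=M1/2=-29/28, d=(M2−M1)/(6·2)=37/84, b=Δ1−h1·(2M1+M2)/6=-113/42
seg 2: a=-4, c=M2/2=45/28, d=(M3−M2)/(6·3)=-5/28, b=Δ2−h2·(2M2+M3)/6=-65/42
t_q=2 → seg 1, τ=1; S=2+-113/42·τ+-29/28·τ²+37/84·τ³=-9/7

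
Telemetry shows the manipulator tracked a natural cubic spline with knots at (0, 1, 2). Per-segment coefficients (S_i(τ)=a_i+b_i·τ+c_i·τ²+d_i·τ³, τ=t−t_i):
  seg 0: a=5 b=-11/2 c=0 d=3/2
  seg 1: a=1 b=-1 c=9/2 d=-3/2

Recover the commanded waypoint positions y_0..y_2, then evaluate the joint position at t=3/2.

y_0 = S_0(0) = a_0 = 5
y_1 = S_1(0) = a_1 = 1
y_2 = S_1(1) = 3
t_q=3/2 is in segment 1 (τ=1/2); S_1(τ)=23/16

y_0=5 y_1=1 y_2=3
S(3/2) = 23/16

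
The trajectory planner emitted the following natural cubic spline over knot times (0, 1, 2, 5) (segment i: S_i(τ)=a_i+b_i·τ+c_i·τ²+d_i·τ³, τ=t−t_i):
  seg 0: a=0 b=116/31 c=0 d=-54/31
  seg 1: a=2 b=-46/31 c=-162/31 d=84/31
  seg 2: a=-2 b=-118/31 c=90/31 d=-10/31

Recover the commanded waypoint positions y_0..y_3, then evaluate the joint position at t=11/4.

y_0 = S_0(0) = a_0 = 0
y_1 = S_1(0) = a_1 = 2
y_2 = S_2(0) = a_2 = -2
y_3 = S_2(3) = 4
t_q=11/4 is in segment 2 (τ=3/4); S_2(τ)=-3331/992

y_0=0 y_1=2 y_2=-2 y_3=4
S(11/4) = -3331/992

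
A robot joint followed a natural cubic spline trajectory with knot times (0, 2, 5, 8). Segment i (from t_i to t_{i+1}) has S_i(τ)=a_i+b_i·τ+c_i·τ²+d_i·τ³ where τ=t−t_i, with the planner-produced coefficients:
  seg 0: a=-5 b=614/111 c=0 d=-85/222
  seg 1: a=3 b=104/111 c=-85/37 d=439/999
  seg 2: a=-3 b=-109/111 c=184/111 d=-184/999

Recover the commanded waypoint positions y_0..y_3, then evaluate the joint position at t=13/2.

y_0=-5 y_1=3 y_2=-3 y_3=4
S(13/2) = -101/74

y_0 = S_0(0) = a_0 = -5
y_1 = S_1(0) = a_1 = 3
y_2 = S_2(0) = a_2 = -3
y_3 = S_2(3) = 4
t_q=13/2 is in segment 2 (τ=3/2); S_2(τ)=-101/74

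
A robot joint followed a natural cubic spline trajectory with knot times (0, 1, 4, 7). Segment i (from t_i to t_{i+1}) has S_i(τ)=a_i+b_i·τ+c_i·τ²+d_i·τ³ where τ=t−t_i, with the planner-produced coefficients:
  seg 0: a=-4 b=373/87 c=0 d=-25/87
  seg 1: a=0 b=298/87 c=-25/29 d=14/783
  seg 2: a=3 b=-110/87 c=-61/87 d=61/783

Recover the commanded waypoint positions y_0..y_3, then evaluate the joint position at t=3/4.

y_0 = S_0(0) = a_0 = -4
y_1 = S_1(0) = a_1 = 0
y_2 = S_2(0) = a_2 = 3
y_3 = S_2(3) = -5
t_q=3/4 is in segment 0 (τ=3/4); S_0(τ)=-1681/1856

y_0=-4 y_1=0 y_2=3 y_3=-5
S(3/4) = -1681/1856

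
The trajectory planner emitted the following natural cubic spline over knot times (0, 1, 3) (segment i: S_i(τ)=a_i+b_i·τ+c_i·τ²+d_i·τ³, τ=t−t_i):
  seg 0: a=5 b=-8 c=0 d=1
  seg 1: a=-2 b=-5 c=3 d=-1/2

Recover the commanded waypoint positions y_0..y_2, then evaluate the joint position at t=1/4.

y_0=5 y_1=-2 y_2=-4
S(1/4) = 193/64

y_0 = S_0(0) = a_0 = 5
y_1 = S_1(0) = a_1 = -2
y_2 = S_1(2) = -4
t_q=1/4 is in segment 0 (τ=1/4); S_0(τ)=193/64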